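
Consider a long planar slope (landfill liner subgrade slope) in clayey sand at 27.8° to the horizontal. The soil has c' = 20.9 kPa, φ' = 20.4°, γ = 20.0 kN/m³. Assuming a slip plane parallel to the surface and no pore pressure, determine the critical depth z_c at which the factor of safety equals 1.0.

z_c = 8.60 m

Setting FS = 1.00 in FS = [c' + γz cos²β tanφ'] / [γz sinβ cosβ] and solving for z:
z = c' / [γ cosβ (FS·sinβ − cosβ·tanφ')]
  = 20.9 / [20.0·cos27.8°·(1.00·sin27.8° − cos27.8°·tan20.4°)]
  = 20.9 / [20.0·0.8846·(1.00·0.4664 − 0.8846·0.3719)]
  = 20.9 / 2.4311 = 8.597 m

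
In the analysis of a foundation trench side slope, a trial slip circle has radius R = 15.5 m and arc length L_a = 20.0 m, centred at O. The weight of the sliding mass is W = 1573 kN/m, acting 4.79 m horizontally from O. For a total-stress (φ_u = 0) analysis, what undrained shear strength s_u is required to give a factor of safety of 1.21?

FS = s_u·L_a·R / (W·d), so s_u = FS·W·d / (L_a·R).
s_u = 1.21·1573·4.79 / (20.00·15.5) = 9117.0 / 310.00 = 29.41 kPa

s_u = 29.4 kPa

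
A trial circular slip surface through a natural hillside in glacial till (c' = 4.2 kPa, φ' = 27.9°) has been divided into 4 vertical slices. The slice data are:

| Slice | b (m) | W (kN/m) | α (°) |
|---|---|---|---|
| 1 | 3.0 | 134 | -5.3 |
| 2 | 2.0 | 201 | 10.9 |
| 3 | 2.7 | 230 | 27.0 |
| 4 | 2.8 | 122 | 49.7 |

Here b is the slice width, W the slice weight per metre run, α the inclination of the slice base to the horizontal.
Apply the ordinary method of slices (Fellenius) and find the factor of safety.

Ordinary method of slices: FS = Σ[c'·Δl_i + (W_i cosα_i)·tanφ'] / Σ W_i sinα_i, with Δl_i = b_i / cosα_i.
Slice 1: Δl = 3.0/cos(-5.3°) = 3.013 m; N'_1 = 134·cos(-5.3°) = 133.4; c'Δl = 12.65; W sinα = -12.4
Slice 2: Δl = 2.0/cos10.9° = 2.037 m; N'_2 = 201·cos10.9° = 197.4; c'Δl = 8.55; W sinα = 38.0
Slice 3: Δl = 2.7/cos27.0° = 3.030 m; N'_3 = 230·cos27.0° = 204.9; c'Δl = 12.73; W sinα = 104.4
Slice 4: Δl = 2.8/cos49.7° = 4.329 m; N'_4 = 122·cos49.7° = 78.9; c'Δl = 18.18; W sinα = 93.0
Σc'Δl = 52.1 kN/m; ΣN' = 614.6 kN/m; ΣW sinα = 223.1 kN/m
Resisting = 52.1 + 614.6·tan27.9° = 52.1 + 325.4 = 377.6 kN/m
FS = 377.6 / 223.1 = 1.692

FS = 1.69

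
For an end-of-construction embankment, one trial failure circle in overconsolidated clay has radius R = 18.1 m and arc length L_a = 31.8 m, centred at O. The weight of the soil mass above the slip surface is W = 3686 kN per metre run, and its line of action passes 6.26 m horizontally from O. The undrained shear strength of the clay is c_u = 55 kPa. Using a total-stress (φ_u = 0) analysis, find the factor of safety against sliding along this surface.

Taking moments about the centre O, the resisting moment is provided by the undrained shear strength acting along the arc:
M_R = c_u·L_a·R = 55·31.80·18.1 = 31656.9 kN·m/m
M_D = W·d = 3686·6.26 = 23074.4 kN·m/m
FS = M_R / M_D = 31656.9 / 23074.4 = 1.372

FS = 1.37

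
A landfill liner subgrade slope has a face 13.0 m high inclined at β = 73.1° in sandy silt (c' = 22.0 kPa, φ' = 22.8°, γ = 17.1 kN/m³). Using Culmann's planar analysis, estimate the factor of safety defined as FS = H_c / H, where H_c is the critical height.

FS = 0.97

H_c = (4c'/γ) · sinβ cosφ' / [1 − cos(β − φ')]
    = (4·22.0/17.1) · sin73.1°·cos22.8° / [1 − cos50.3°]
    = 5.146 · 0.8821 / 0.3612 = 12.57 m
FS = H_c / H = 12.57 / 13.0 = 0.967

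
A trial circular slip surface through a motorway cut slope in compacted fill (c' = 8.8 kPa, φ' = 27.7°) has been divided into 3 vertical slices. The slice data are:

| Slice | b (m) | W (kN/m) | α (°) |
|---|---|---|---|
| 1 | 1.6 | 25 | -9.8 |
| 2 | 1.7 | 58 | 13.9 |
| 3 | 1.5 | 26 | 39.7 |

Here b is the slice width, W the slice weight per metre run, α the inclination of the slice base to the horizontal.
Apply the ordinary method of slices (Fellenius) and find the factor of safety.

Ordinary method of slices: FS = Σ[c'·Δl_i + (W_i cosα_i)·tanφ'] / Σ W_i sinα_i, with Δl_i = b_i / cosα_i.
Slice 1: Δl = 1.6/cos(-9.8°) = 1.624 m; N'_1 = 25·cos(-9.8°) = 24.6; c'Δl = 14.29; W sinα = -4.3
Slice 2: Δl = 1.7/cos13.9° = 1.751 m; N'_2 = 58·cos13.9° = 56.3; c'Δl = 15.41; W sinα = 13.9
Slice 3: Δl = 1.5/cos39.7° = 1.950 m; N'_3 = 26·cos39.7° = 20.0; c'Δl = 17.16; W sinα = 16.6
Σc'Δl = 46.9 kN/m; ΣN' = 100.9 kN/m; ΣW sinα = 26.3 kN/m
Resisting = 46.9 + 100.9·tan27.7° = 46.9 + 53.0 = 99.9 kN/m
FS = 99.9 / 26.3 = 3.799

FS = 3.80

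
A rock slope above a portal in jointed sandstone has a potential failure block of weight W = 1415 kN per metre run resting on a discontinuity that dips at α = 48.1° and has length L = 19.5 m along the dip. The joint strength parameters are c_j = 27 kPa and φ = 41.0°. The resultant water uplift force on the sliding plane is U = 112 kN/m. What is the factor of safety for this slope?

FS = 1.19

Resolving the block weight along and normal to the plane and applying the Mohr–Coulomb strength on the joint:
N' = W cosα − U = 1415·cos48.1° − 112 = 833.0 kN/m
Driving force T = W sinα = 1415·sin48.1° = 1053.2 kN/m
Resisting force R = c_j·L + N'·tanφ = 27·19.5 + 833.0·tan41.0° = 526.5 + 724.1 = 1250.6 kN/m
FS = R / T = 1250.6 / 1053.2 = 1.187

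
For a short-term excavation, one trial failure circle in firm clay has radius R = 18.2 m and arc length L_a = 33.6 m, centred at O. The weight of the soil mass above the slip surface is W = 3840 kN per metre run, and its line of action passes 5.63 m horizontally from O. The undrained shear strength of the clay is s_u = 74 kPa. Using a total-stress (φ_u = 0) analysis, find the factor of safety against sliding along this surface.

Taking moments about the centre O, the resisting moment is provided by the undrained shear strength acting along the arc:
M_R = s_u·L_a·R = 74·33.60·18.2 = 45252.5 kN·m/m
M_D = W·d = 3840·5.63 = 21619.2 kN·m/m
FS = M_R / M_D = 45252.5 / 21619.2 = 2.093

FS = 2.09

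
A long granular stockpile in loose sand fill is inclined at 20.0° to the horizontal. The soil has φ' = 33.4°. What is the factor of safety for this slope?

For a dry cohesionless infinite slope the factor of safety is FS = tanφ' / tanβ.
FS = tan33.4° / tan20.0° = 0.6594 / 0.3640 = 1.812

FS = 1.81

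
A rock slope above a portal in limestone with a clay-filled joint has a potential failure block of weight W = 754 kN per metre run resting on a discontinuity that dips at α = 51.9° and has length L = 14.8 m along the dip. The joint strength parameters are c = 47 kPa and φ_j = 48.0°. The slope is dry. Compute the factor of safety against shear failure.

FS = 2.04

Resolving the block weight along and normal to the plane and applying the Mohr–Coulomb strength on the joint:
N' = W cosα = 754·cos51.9° = 465.2 kN/m
Driving force T = W sinα = 754·sin51.9° = 593.3 kN/m
Resisting force R = c·L + N'·tanφ_j = 47·14.8 + 465.2·tan48.0° = 695.6 + 516.7 = 1212.3 kN/m
FS = R / T = 1212.3 / 593.3 = 2.043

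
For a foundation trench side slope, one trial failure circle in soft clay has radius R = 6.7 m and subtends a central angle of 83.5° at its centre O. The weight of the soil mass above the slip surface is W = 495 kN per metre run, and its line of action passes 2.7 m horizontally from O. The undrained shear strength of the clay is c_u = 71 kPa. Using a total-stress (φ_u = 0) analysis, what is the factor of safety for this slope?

FS = 3.48

Taking moments about the centre O, the resisting moment is provided by the undrained shear strength acting along the arc:
Arc length L_a = R·θ = 6.7·(83.5°·π/180) = 6.7·1.4573 = 9.76 m
M_R = c_u·L_a·R = 71·9.76·6.7 = 4644.9 kN·m/m
M_D = W·d = 495·2.7 = 1336.5 kN·m/m
FS = M_R / M_D = 4644.9 / 1336.5 = 3.475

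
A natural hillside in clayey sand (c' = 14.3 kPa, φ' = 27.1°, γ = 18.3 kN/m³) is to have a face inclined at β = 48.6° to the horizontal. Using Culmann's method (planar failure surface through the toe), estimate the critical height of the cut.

H_c = 30.00 m

Culmann's analysis gives the critical failure plane at α_cr = (β + φ')/2 = (48.6 + 27.1)/2 = 37.9°, and the critical height
H_c = (4c'/γ) · sinβ cosφ' / [1 − cos(β − φ')]
    = (4·14.3/18.3) · sin48.6°·cos27.1° / [1 − cos(21.5°)]
    = 3.126 · 0.7501·0.8902 / [1 − 0.9304]
    = 3.126 · 0.6678 / 0.0696
    = 30.00 m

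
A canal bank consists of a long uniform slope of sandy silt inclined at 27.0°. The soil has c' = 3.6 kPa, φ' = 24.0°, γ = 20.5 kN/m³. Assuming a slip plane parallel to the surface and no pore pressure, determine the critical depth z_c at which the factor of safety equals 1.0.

Setting FS = 1.00 in FS = [c' + γz cos²β tanφ'] / [γz sinβ cosβ] and solving for z:
z = c' / [γ cosβ (FS·sinβ − cosβ·tanφ')]
  = 3.6 / [20.5·cos27.0°·(1.00·sin27.0° − cos27.0°·tan24.0°)]
  = 3.6 / [20.5·0.8910·(1.00·0.4540 − 0.8910·0.4452)]
  = 3.6 / 1.0464 = 3.440 m

z_c = 3.44 m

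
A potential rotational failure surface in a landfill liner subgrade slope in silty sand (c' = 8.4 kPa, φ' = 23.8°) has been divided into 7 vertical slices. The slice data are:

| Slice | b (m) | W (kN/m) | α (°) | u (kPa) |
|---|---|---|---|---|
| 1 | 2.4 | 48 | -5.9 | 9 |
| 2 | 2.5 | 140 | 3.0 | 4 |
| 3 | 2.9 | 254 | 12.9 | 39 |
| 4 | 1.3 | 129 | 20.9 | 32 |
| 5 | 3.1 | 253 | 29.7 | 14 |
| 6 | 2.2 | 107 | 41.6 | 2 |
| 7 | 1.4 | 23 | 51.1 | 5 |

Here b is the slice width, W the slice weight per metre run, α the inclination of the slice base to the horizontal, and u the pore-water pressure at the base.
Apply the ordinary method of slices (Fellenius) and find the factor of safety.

FS = 1.32

Ordinary method of slices: FS = Σ[c'·Δl_i + (W_i cosα_i − u_i·Δl_i)·tanφ'] / Σ W_i sinα_i, with Δl_i = b_i / cosα_i.
Slice 1: Δl = 2.4/cos(-5.9°) = 2.413 m; N'_1 = 48·cos(-5.9°) − 9·2.413 = 26.0; c'Δl = 20.27; W sinα = -4.9
Slice 2: Δl = 2.5/cos3.0° = 2.503 m; N'_2 = 140·cos3.0° − 4·2.503 = 129.8; c'Δl = 21.03; W sinα = 7.3
Slice 3: Δl = 2.9/cos12.9° = 2.975 m; N'_3 = 254·cos12.9° − 39·2.975 = 131.6; c'Δl = 24.99; W sinα = 56.7
Slice 4: Δl = 1.3/cos20.9° = 1.392 m; N'_4 = 129·cos20.9° − 32·1.392 = 76.0; c'Δl = 11.69; W sinα = 46.0
Slice 5: Δl = 3.1/cos29.7° = 3.569 m; N'_5 = 253·cos29.7° − 14·3.569 = 169.8; c'Δl = 29.98; W sinα = 125.4
Slice 6: Δl = 2.2/cos41.6° = 2.942 m; N'_6 = 107·cos41.6° − 2·2.942 = 74.1; c'Δl = 24.71; W sinα = 71.0
Slice 7: Δl = 1.4/cos51.1° = 2.229 m; N'_7 = 23·cos51.1° − 5·2.229 = 3.3; c'Δl = 18.73; W sinα = 17.9
Σc'Δl = 151.4 kN/m; ΣN' = 610.6 kN/m; ΣW sinα = 319.4 kN/m
Resisting = 151.4 + 610.6·tan23.8° = 151.4 + 269.3 = 420.7 kN/m
FS = 420.7 / 319.4 = 1.317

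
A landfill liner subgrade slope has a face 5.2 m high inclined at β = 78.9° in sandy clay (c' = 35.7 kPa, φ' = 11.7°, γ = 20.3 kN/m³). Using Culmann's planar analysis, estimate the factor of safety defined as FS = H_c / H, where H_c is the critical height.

FS = 2.12

H_c = (4c'/γ) · sinβ cosφ' / [1 − cos(β − φ')]
    = (4·35.7/20.3) · sin78.9°·cos11.7° / [1 − cos67.2°]
    = 7.034 · 0.9609 / 0.6125 = 11.04 m
FS = H_c / H = 11.04 / 5.2 = 2.122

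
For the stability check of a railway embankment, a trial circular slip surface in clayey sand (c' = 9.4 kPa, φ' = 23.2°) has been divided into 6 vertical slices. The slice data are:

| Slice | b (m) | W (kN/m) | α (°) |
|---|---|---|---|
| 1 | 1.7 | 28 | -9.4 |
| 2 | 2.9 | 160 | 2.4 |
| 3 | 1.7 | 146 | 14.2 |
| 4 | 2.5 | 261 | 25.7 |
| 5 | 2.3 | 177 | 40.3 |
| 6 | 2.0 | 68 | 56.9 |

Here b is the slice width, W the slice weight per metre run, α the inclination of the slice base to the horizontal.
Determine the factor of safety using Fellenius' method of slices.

Ordinary method of slices: FS = Σ[c'·Δl_i + (W_i cosα_i)·tanφ'] / Σ W_i sinα_i, with Δl_i = b_i / cosα_i.
Slice 1: Δl = 1.7/cos(-9.4°) = 1.723 m; N'_1 = 28·cos(-9.4°) = 27.6; c'Δl = 16.20; W sinα = -4.6
Slice 2: Δl = 2.9/cos2.4° = 2.903 m; N'_2 = 160·cos2.4° = 159.9; c'Δl = 27.28; W sinα = 6.7
Slice 3: Δl = 1.7/cos14.2° = 1.754 m; N'_3 = 146·cos14.2° = 141.5; c'Δl = 16.48; W sinα = 35.8
Slice 4: Δl = 2.5/cos25.7° = 2.774 m; N'_4 = 261·cos25.7° = 235.2; c'Δl = 26.08; W sinα = 113.2
Slice 5: Δl = 2.3/cos40.3° = 3.016 m; N'_5 = 177·cos40.3° = 135.0; c'Δl = 28.35; W sinα = 114.5
Slice 6: Δl = 2.0/cos56.9° = 3.662 m; N'_6 = 68·cos56.9° = 37.1; c'Δl = 34.43; W sinα = 57.0
Σc'Δl = 148.8 kN/m; ΣN' = 736.3 kN/m; ΣW sinα = 322.6 kN/m
Resisting = 148.8 + 736.3·tan23.2° = 148.8 + 315.6 = 464.4 kN/m
FS = 464.4 / 322.6 = 1.440

FS = 1.44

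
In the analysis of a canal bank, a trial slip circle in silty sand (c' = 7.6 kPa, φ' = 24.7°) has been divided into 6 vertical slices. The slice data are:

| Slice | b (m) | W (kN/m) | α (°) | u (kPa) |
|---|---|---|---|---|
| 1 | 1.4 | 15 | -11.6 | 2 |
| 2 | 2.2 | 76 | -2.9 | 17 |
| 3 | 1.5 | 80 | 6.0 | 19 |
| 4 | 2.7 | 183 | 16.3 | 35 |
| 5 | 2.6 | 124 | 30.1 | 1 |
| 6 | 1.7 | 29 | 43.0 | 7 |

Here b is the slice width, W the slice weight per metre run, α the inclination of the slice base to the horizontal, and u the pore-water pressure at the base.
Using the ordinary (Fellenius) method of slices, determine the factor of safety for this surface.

Ordinary method of slices: FS = Σ[c'·Δl_i + (W_i cosα_i − u_i·Δl_i)·tanφ'] / Σ W_i sinα_i, with Δl_i = b_i / cosα_i.
Slice 1: Δl = 1.4/cos(-11.6°) = 1.429 m; N'_1 = 15·cos(-11.6°) − 2·1.429 = 11.8; c'Δl = 10.86; W sinα = -3.0
Slice 2: Δl = 2.2/cos(-2.9°) = 2.203 m; N'_2 = 76·cos(-2.9°) − 17·2.203 = 38.5; c'Δl = 16.74; W sinα = -3.8
Slice 3: Δl = 1.5/cos6.0° = 1.508 m; N'_3 = 80·cos6.0° − 19·1.508 = 50.9; c'Δl = 11.46; W sinα = 8.4
Slice 4: Δl = 2.7/cos16.3° = 2.813 m; N'_4 = 183·cos16.3° − 35·2.813 = 77.2; c'Δl = 21.38; W sinα = 51.4
Slice 5: Δl = 2.6/cos30.1° = 3.005 m; N'_5 = 124·cos30.1° − 1·3.005 = 104.3; c'Δl = 22.84; W sinα = 62.2
Slice 6: Δl = 1.7/cos43.0° = 2.324 m; N'_6 = 29·cos43.0° − 7·2.324 = 4.9; c'Δl = 17.67; W sinα = 19.8
Σc'Δl = 101.0 kN/m; ΣN' = 287.6 kN/m; ΣW sinα = 134.8 kN/m
Resisting = 101.0 + 287.6·tan24.7° = 101.0 + 132.3 = 233.2 kN/m
FS = 233.2 / 134.8 = 1.730

FS = 1.73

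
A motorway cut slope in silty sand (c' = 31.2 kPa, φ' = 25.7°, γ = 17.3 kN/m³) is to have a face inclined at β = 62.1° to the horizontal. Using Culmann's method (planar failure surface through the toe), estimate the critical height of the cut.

H_c = 29.44 m

Culmann's analysis gives the critical failure plane at α_cr = (β + φ')/2 = (62.1 + 25.7)/2 = 43.9°, and the critical height
H_c = (4c'/γ) · sinβ cosφ' / [1 − cos(β − φ')]
    = (4·31.2/17.3) · sin62.1°·cos25.7° / [1 − cos(36.4°)]
    = 7.214 · 0.8838·0.9011 / [1 − 0.8049]
    = 7.214 · 0.7963 / 0.1951
    = 29.44 m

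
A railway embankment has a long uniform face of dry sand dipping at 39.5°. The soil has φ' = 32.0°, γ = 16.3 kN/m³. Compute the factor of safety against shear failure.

For a dry cohesionless infinite slope the factor of safety is FS = tanφ' / tanβ.
FS = tan32.0° / tan39.5° = 0.6249 / 0.8243 = 0.758

FS = 0.76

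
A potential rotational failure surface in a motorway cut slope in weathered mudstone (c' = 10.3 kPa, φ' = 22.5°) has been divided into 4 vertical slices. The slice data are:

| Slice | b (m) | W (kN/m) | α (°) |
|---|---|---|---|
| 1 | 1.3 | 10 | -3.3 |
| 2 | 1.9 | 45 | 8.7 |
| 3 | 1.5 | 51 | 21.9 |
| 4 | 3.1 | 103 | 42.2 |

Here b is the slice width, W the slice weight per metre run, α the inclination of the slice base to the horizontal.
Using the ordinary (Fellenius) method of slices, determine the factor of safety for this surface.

Ordinary method of slices: FS = Σ[c'·Δl_i + (W_i cosα_i)·tanφ'] / Σ W_i sinα_i, with Δl_i = b_i / cosα_i.
Slice 1: Δl = 1.3/cos(-3.3°) = 1.302 m; N'_1 = 10·cos(-3.3°) = 10.0; c'Δl = 13.41; W sinα = -0.6
Slice 2: Δl = 1.9/cos8.7° = 1.922 m; N'_2 = 45·cos8.7° = 44.5; c'Δl = 19.80; W sinα = 6.8
Slice 3: Δl = 1.5/cos21.9° = 1.617 m; N'_3 = 51·cos21.9° = 47.3; c'Δl = 16.65; W sinα = 19.0
Slice 4: Δl = 3.1/cos42.2° = 4.185 m; N'_4 = 103·cos42.2° = 76.3; c'Δl = 43.10; W sinα = 69.2
Σc'Δl = 93.0 kN/m; ΣN' = 178.1 kN/m; ΣW sinα = 94.4 kN/m
Resisting = 93.0 + 178.1·tan22.5° = 93.0 + 73.8 = 166.7 kN/m
FS = 166.7 / 94.4 = 1.765

FS = 1.77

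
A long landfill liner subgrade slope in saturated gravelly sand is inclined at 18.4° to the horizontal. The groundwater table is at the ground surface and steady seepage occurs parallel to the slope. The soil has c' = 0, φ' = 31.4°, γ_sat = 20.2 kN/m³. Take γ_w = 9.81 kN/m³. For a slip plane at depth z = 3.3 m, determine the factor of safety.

With seepage parallel to the slope and the water table at the surface, the effective normal stress on the slip plane uses the buoyant unit weight γ' = γ_sat − γ_w while the driving shear stress uses γ_sat:
FS = [c' + γ' z cos²β tanφ'] / [γ_sat z sinβ cosβ]
(For c' = 0 this reduces to FS = (γ'/γ_sat)·tanφ'/tanβ.)
γ' = 20.2 − 9.81 = 10.39 kN/m³
Numerator = 0.0 + 10.39·3.3·cos²18.4°·tan31.4° = 0.0 + 10.39·3.3·0.9004·0.6104 = 18.844 kPa
Denominator = 20.2·3.3·sin18.4°·cos18.4° = 20.2·3.3·0.3156·0.9489 = 19.965 kPa
FS = 18.844 / 19.965 = 0.944

FS = 0.94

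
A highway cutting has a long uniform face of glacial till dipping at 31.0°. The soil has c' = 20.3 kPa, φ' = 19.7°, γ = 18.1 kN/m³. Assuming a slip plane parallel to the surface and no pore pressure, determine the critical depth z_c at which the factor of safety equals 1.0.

Setting FS = 1.00 in FS = [c' + γz cos²β tanφ'] / [γz sinβ cosβ] and solving for z:
z = c' / [γ cosβ (FS·sinβ − cosβ·tanφ')]
  = 20.3 / [18.1·cos31.0°·(1.00·sin31.0° − cos31.0°·tan19.7°)]
  = 20.3 / [18.1·0.8572·(1.00·0.5150 − 0.8572·0.3581)]
  = 20.3 / 3.2290 = 6.287 m

z_c = 6.29 m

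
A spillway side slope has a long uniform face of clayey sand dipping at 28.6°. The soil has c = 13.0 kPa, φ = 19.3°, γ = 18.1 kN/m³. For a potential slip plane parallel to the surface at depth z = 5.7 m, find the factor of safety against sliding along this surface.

For an infinite slope with a slip plane parallel to the surface (no pore pressure): FS = [c + γz cos²β tanφ] / [γz sinβ cosβ].
γz = 18.1·5.7 = 103.17 kN/m²
Numerator = 13.0 + 103.17·cos²28.6°·tan19.3° = 13.0 + 103.17·0.7709·0.3502 = 40.851 kPa
Denominator = 103.17·sin28.6°·cos28.6° = 103.17·0.4787·0.8780 = 43.361 kPa
FS = 40.851 / 43.361 = 0.942

FS = 0.94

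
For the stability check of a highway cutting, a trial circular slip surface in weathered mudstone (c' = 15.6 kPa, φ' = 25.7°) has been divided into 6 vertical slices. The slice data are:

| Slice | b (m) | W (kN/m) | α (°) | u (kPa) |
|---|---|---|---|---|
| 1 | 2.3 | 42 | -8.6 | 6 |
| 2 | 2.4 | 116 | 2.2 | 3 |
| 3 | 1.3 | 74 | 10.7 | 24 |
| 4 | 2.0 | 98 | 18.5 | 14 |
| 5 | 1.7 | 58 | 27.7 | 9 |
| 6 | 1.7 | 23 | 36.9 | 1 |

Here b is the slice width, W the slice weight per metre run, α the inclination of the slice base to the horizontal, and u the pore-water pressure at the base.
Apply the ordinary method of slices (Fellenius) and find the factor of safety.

Ordinary method of slices: FS = Σ[c'·Δl_i + (W_i cosα_i − u_i·Δl_i)·tanφ'] / Σ W_i sinα_i, with Δl_i = b_i / cosα_i.
Slice 1: Δl = 2.3/cos(-8.6°) = 2.326 m; N'_1 = 42·cos(-8.6°) − 6·2.326 = 27.6; c'Δl = 36.29; W sinα = -6.3
Slice 2: Δl = 2.4/cos2.2° = 2.402 m; N'_2 = 116·cos2.2° − 3·2.402 = 108.7; c'Δl = 37.47; W sinα = 4.5
Slice 3: Δl = 1.3/cos10.7° = 1.323 m; N'_3 = 74·cos10.7° − 24·1.323 = 41.0; c'Δl = 20.64; W sinα = 13.7
Slice 4: Δl = 2.0/cos18.5° = 2.109 m; N'_4 = 98·cos18.5° − 14·2.109 = 63.4; c'Δl = 32.90; W sinα = 31.1
Slice 5: Δl = 1.7/cos27.7° = 1.920 m; N'_5 = 58·cos27.7° − 9·1.920 = 34.1; c'Δl = 29.95; W sinα = 27.0
Slice 6: Δl = 1.7/cos36.9° = 2.126 m; N'_6 = 23·cos36.9° − 1·2.126 = 16.3; c'Δl = 33.16; W sinα = 13.8
Σc'Δl = 190.4 kN/m; ΣN' = 291.0 kN/m; ΣW sinα = 83.8 kN/m
Resisting = 190.4 + 291.0·tan25.7° = 190.4 + 140.0 = 330.5 kN/m
FS = 330.5 / 83.8 = 3.944

FS = 3.94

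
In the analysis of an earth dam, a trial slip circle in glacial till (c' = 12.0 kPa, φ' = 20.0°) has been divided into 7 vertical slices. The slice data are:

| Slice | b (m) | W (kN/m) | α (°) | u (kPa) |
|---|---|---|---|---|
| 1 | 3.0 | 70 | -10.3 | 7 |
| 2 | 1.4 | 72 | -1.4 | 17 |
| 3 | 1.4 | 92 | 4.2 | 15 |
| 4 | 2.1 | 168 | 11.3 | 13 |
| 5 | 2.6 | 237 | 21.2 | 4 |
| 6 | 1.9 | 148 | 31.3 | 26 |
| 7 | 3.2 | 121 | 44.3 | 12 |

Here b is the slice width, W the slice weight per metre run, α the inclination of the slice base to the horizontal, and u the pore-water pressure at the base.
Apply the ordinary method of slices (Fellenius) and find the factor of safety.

FS = 1.59

Ordinary method of slices: FS = Σ[c'·Δl_i + (W_i cosα_i − u_i·Δl_i)·tanφ'] / Σ W_i sinα_i, with Δl_i = b_i / cosα_i.
Slice 1: Δl = 3.0/cos(-10.3°) = 3.049 m; N'_1 = 70·cos(-10.3°) − 7·3.049 = 47.5; c'Δl = 36.59; W sinα = -12.5
Slice 2: Δl = 1.4/cos(-1.4°) = 1.400 m; N'_2 = 72·cos(-1.4°) − 17·1.400 = 48.2; c'Δl = 16.81; W sinα = -1.8
Slice 3: Δl = 1.4/cos4.2° = 1.404 m; N'_3 = 92·cos4.2° − 15·1.404 = 70.7; c'Δl = 16.85; W sinα = 6.7
Slice 4: Δl = 2.1/cos11.3° = 2.142 m; N'_4 = 168·cos11.3° − 13·2.142 = 136.9; c'Δl = 25.70; W sinα = 32.9
Slice 5: Δl = 2.6/cos21.2° = 2.789 m; N'_5 = 237·cos21.2° − 4·2.789 = 209.8; c'Δl = 33.46; W sinα = 85.7
Slice 6: Δl = 1.9/cos31.3° = 2.224 m; N'_6 = 148·cos31.3° − 26·2.224 = 68.6; c'Δl = 26.68; W sinα = 76.9
Slice 7: Δl = 3.2/cos44.3° = 4.471 m; N'_7 = 121·cos44.3° − 12·4.471 = 32.9; c'Δl = 53.65; W sinα = 84.5
Σc'Δl = 209.7 kN/m; ΣN' = 614.7 kN/m; ΣW sinα = 272.5 kN/m
Resisting = 209.7 + 614.7·tan20.0° = 209.7 + 223.7 = 433.5 kN/m
FS = 433.5 / 272.5 = 1.591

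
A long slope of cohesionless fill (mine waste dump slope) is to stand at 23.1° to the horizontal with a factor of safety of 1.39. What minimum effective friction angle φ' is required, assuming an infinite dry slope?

φ' = 30.7°

FS = tanφ'/tanβ ⇒ tanφ' = FS · tanβ = 1.39 · tan23.1° = 0.5929
φ' = arctan(0.5929) = 30.66°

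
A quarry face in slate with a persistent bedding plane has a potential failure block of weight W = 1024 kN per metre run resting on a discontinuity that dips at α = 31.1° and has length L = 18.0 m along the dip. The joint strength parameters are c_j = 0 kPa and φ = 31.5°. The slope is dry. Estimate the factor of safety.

Resolving the block weight along and normal to the plane and applying the Mohr–Coulomb strength on the joint:
N' = W cosα = 1024·cos31.1° = 876.8 kN/m
Driving force T = W sinα = 1024·sin31.1° = 528.9 kN/m
Resisting force R = c_j·L + N'·tanφ = 0·18.0 + 876.8·tan31.5° = 0.0 + 537.3 = 537.3 kN/m
FS = R / T = 537.3 / 528.9 = 1.016

FS = 1.02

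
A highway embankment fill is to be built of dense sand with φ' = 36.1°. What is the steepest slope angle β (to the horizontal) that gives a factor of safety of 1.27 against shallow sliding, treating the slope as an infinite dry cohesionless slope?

For an infinite dry cohesionless slope FS = tanφ'/tanβ, so tanβ = tanφ' / FS.
tanβ = tan36.1° / 1.27 = 0.7292 / 1.27 = 0.5742
β = arctan(0.5742) = 29.86°

β = 29.9°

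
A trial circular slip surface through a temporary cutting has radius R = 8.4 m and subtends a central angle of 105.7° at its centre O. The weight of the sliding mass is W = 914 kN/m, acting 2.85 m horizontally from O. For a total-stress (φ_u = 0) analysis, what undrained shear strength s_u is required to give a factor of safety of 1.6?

s_u = 32.0 kPa

FS = s_u·L_a·R / (W·d), so s_u = FS·W·d / (L_a·R).
Arc length L_a = R·θ = 8.4·(105.7°·π/180) = 8.4·1.8448 = 15.50 m
s_u = 1.6·914·2.85 / (15.50·8.4) = 4167.8 / 130.17 = 32.02 kPa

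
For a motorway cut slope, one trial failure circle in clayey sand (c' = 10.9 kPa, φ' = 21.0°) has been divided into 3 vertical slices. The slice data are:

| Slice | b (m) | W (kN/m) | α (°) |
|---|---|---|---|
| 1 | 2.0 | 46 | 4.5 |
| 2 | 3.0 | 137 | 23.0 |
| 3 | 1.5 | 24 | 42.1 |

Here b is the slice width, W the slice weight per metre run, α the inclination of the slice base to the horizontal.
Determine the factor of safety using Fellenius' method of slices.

FS = 2.08

Ordinary method of slices: FS = Σ[c'·Δl_i + (W_i cosα_i)·tanφ'] / Σ W_i sinα_i, with Δl_i = b_i / cosα_i.
Slice 1: Δl = 2.0/cos4.5° = 2.006 m; N'_1 = 46·cos4.5° = 45.9; c'Δl = 21.87; W sinα = 3.6
Slice 2: Δl = 3.0/cos23.0° = 3.259 m; N'_2 = 137·cos23.0° = 126.1; c'Δl = 35.52; W sinα = 53.5
Slice 3: Δl = 1.5/cos42.1° = 2.022 m; N'_3 = 24·cos42.1° = 17.8; c'Δl = 22.04; W sinα = 16.1
Σc'Δl = 79.4 kN/m; ΣN' = 189.8 kN/m; ΣW sinα = 73.2 kN/m
Resisting = 79.4 + 189.8·tan21.0° = 79.4 + 72.8 = 152.3 kN/m
FS = 152.3 / 73.2 = 2.079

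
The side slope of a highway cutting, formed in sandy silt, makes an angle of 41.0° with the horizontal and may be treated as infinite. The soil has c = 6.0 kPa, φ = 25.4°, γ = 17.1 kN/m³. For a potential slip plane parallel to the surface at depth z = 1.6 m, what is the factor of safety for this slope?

For an infinite slope with a slip plane parallel to the surface (no pore pressure): FS = [c + γz cos²β tanφ] / [γz sinβ cosβ].
γz = 17.1·1.6 = 27.36 kN/m²
Numerator = 6.0 + 27.36·cos²41.0°·tan25.4° = 6.0 + 27.36·0.5696·0.4748 = 13.400 kPa
Denominator = 27.36·sin41.0°·cos41.0° = 27.36·0.6561·0.7547 = 13.547 kPa
FS = 13.400 / 13.547 = 0.989

FS = 0.99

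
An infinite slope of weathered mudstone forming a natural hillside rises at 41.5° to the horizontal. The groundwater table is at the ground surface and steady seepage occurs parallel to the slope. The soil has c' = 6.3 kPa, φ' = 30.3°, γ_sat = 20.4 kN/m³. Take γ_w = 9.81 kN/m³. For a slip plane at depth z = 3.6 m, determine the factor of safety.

FS = 0.52

With seepage parallel to the slope and the water table at the surface, the effective normal stress on the slip plane uses the buoyant unit weight γ' = γ_sat − γ_w while the driving shear stress uses γ_sat:
FS = [c' + γ' z cos²β tanφ'] / [γ_sat z sinβ cosβ]
γ' = 20.4 − 9.81 = 10.59 kN/m³
Numerator = 6.3 + 10.59·3.6·cos²41.5°·tan30.3° = 6.3 + 10.59·3.6·0.5609·0.5844 = 18.796 kPa
Denominator = 20.4·3.6·sin41.5°·cos41.5° = 20.4·3.6·0.6626·0.7490 = 36.446 kPa
FS = 18.796 / 36.446 = 0.516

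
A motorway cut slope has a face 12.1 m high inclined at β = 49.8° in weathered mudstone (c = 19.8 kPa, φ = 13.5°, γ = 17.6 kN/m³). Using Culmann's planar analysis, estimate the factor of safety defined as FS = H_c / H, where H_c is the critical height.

H_c = (4c/γ) · sinβ cosφ / [1 − cos(β − φ)]
    = (4·19.8/17.6) · sin49.8°·cos13.5° / [1 − cos36.3°]
    = 4.500 · 0.7427 / 0.1941 = 17.22 m
FS = H_c / H = 17.22 / 12.1 = 1.423

FS = 1.42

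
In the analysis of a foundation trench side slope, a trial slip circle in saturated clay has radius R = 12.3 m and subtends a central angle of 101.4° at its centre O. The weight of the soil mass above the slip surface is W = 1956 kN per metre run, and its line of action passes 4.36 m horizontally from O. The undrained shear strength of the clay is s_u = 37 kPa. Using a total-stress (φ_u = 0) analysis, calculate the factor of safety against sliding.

FS = 1.16

Taking moments about the centre O, the resisting moment is provided by the undrained shear strength acting along the arc:
Arc length L_a = R·θ = 12.3·(101.4°·π/180) = 12.3·1.7698 = 21.77 m
M_R = s_u·L_a·R = 37·21.77·12.3 = 9906.7 kN·m/m
M_D = W·d = 1956·4.36 = 8528.2 kN·m/m
FS = M_R / M_D = 9906.7 / 8528.2 = 1.162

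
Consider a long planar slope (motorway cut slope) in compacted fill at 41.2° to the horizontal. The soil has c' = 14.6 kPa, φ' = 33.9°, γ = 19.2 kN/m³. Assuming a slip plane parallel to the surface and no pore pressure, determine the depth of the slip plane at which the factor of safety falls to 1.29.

z = 2.94 m

Setting FS = 1.29 in FS = [c' + γz cos²β tanφ'] / [γz sinβ cosβ] and solving for z:
z = c' / [γ cosβ (FS·sinβ − cosβ·tanφ')]
  = 14.6 / [19.2·cos41.2°·(1.29·sin41.2° − cos41.2°·tan33.9°)]
  = 14.6 / [19.2·0.7524·(1.29·0.6587 − 0.7524·0.6720)]
  = 14.6 / 4.9711 = 2.937 m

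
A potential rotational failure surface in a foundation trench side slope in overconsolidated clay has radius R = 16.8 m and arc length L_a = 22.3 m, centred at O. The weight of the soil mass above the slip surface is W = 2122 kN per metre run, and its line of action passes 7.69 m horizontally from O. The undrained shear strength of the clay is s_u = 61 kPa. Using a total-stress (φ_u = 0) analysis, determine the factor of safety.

Taking moments about the centre O, the resisting moment is provided by the undrained shear strength acting along the arc:
M_R = s_u·L_a·R = 61·22.30·16.8 = 22853.0 kN·m/m
M_D = W·d = 2122·7.69 = 16318.2 kN·m/m
FS = M_R / M_D = 22853.0 / 16318.2 = 1.400

FS = 1.40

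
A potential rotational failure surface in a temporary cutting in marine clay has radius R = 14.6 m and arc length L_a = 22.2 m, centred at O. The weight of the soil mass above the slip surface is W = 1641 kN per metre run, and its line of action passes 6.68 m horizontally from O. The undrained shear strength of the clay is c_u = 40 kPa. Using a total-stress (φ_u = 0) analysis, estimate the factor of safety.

Taking moments about the centre O, the resisting moment is provided by the undrained shear strength acting along the arc:
M_R = c_u·L_a·R = 40·22.20·14.6 = 12964.8 kN·m/m
M_D = W·d = 1641·6.68 = 10961.9 kN·m/m
FS = M_R / M_D = 12964.8 / 10961.9 = 1.183

FS = 1.18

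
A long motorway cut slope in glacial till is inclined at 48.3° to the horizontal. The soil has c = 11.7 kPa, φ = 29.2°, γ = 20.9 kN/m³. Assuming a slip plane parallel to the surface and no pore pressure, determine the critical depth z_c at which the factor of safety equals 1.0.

z_c = 2.24 m

Setting FS = 1.00 in FS = [c + γz cos²β tanφ] / [γz sinβ cosβ] and solving for z:
z = c / [γ cosβ (FS·sinβ − cosβ·tanφ)]
  = 11.7 / [20.9·cos48.3°·(1.00·sin48.3° − cos48.3°·tan29.2°)]
  = 11.7 / [20.9·0.6652·(1.00·0.7466 − 0.6652·0.5589)]
  = 11.7 / 5.2117 = 2.245 m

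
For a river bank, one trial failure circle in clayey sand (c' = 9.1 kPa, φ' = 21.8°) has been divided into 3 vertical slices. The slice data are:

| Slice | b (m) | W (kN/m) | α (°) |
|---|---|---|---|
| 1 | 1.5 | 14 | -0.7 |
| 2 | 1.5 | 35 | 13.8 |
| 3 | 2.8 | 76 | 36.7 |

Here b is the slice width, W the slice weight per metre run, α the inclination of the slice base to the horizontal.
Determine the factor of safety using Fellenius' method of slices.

FS = 1.92

Ordinary method of slices: FS = Σ[c'·Δl_i + (W_i cosα_i)·tanφ'] / Σ W_i sinα_i, with Δl_i = b_i / cosα_i.
Slice 1: Δl = 1.5/cos(-0.7°) = 1.500 m; N'_1 = 14·cos(-0.7°) = 14.0; c'Δl = 13.65; W sinα = -0.2
Slice 2: Δl = 1.5/cos13.8° = 1.545 m; N'_2 = 35·cos13.8° = 34.0; c'Δl = 14.06; W sinα = 8.3
Slice 3: Δl = 2.8/cos36.7° = 3.492 m; N'_3 = 76·cos36.7° = 60.9; c'Δl = 31.78; W sinα = 45.4
Σc'Δl = 59.5 kN/m; ΣN' = 108.9 kN/m; ΣW sinα = 53.6 kN/m
Resisting = 59.5 + 108.9·tan21.8° = 59.5 + 43.6 = 103.1 kN/m
FS = 103.1 / 53.6 = 1.923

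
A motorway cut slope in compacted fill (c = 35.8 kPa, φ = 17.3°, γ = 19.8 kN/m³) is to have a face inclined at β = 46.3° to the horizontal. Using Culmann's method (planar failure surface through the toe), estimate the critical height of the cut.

Culmann's analysis gives the critical failure plane at α_cr = (β + φ)/2 = (46.3 + 17.3)/2 = 31.8°, and the critical height
H_c = (4c/γ) · sinβ cosφ / [1 − cos(β − φ)]
    = (4·35.8/19.8) · sin46.3°·cos17.3° / [1 − cos(29.0°)]
    = 7.232 · 0.7230·0.9548 / [1 − 0.8746]
    = 7.232 · 0.6903 / 0.1254
    = 39.82 m

H_c = 39.82 m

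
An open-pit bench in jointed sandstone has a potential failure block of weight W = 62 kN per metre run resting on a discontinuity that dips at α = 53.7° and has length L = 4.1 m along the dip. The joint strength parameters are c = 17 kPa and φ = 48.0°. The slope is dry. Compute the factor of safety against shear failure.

FS = 2.21

Resolving the block weight along and normal to the plane and applying the Mohr–Coulomb strength on the joint:
N' = W cosα = 62·cos53.7° = 36.7 kN/m
Driving force T = W sinα = 62·sin53.7° = 50.0 kN/m
Resisting force R = c·L + N'·tanφ = 17·4.1 + 36.7·tan48.0° = 69.7 + 40.8 = 110.5 kN/m
FS = R / T = 110.5 / 50.0 = 2.211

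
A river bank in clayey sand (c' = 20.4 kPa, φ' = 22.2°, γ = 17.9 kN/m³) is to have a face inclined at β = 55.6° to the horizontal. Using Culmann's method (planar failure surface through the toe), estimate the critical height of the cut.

Culmann's analysis gives the critical failure plane at α_cr = (β + φ')/2 = (55.6 + 22.2)/2 = 38.9°, and the critical height
H_c = (4c'/γ) · sinβ cosφ' / [1 − cos(β − φ')]
    = (4·20.4/17.9) · sin55.6°·cos22.2° / [1 − cos(33.4°)]
    = 4.559 · 0.8251·0.9259 / [1 − 0.8348]
    = 4.559 · 0.7639 / 0.1652
    = 21.09 m

H_c = 21.09 m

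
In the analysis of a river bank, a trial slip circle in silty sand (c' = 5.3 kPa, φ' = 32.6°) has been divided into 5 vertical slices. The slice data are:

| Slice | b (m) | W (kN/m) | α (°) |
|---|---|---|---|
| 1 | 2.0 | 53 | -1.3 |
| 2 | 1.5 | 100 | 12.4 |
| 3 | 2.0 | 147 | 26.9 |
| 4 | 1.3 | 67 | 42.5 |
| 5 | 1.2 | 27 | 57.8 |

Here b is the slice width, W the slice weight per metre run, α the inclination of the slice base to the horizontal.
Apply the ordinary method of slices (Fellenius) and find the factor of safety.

Ordinary method of slices: FS = Σ[c'·Δl_i + (W_i cosα_i)·tanφ'] / Σ W_i sinα_i, with Δl_i = b_i / cosα_i.
Slice 1: Δl = 2.0/cos(-1.3°) = 2.001 m; N'_1 = 53·cos(-1.3°) = 53.0; c'Δl = 10.60; W sinα = -1.2
Slice 2: Δl = 1.5/cos12.4° = 1.536 m; N'_2 = 100·cos12.4° = 97.7; c'Δl = 8.14; W sinα = 21.5
Slice 3: Δl = 2.0/cos26.9° = 2.243 m; N'_3 = 147·cos26.9° = 131.1; c'Δl = 11.89; W sinα = 66.5
Slice 4: Δl = 1.3/cos42.5° = 1.763 m; N'_4 = 67·cos42.5° = 49.4; c'Δl = 9.35; W sinα = 45.3
Slice 5: Δl = 1.2/cos57.8° = 2.252 m; N'_5 = 27·cos57.8° = 14.4; c'Δl = 11.94; W sinα = 22.8
Σc'Δl = 51.9 kN/m; ΣN' = 345.5 kN/m; ΣW sinα = 154.9 kN/m
Resisting = 51.9 + 345.5·tan32.6° = 51.9 + 221.0 = 272.9 kN/m
FS = 272.9 / 154.9 = 1.762

FS = 1.76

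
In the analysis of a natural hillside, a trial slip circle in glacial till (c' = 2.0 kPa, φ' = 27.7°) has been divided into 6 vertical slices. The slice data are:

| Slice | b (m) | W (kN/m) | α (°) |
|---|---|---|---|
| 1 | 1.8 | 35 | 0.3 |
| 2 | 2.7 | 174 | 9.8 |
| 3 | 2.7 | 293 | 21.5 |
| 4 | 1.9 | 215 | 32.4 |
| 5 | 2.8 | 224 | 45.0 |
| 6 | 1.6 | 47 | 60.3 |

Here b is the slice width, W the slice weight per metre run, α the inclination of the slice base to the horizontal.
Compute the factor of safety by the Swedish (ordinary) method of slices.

FS = 1.05

Ordinary method of slices: FS = Σ[c'·Δl_i + (W_i cosα_i)·tanφ'] / Σ W_i sinα_i, with Δl_i = b_i / cosα_i.
Slice 1: Δl = 1.8/cos0.3° = 1.800 m; N'_1 = 35·cos0.3° = 35.0; c'Δl = 3.60; W sinα = 0.2
Slice 2: Δl = 2.7/cos9.8° = 2.740 m; N'_2 = 174·cos9.8° = 171.5; c'Δl = 5.48; W sinα = 29.6
Slice 3: Δl = 2.7/cos21.5° = 2.902 m; N'_3 = 293·cos21.5° = 272.6; c'Δl = 5.80; W sinα = 107.4
Slice 4: Δl = 1.9/cos32.4° = 2.250 m; N'_4 = 215·cos32.4° = 181.5; c'Δl = 4.50; W sinα = 115.2
Slice 5: Δl = 2.8/cos45.0° = 3.960 m; N'_5 = 224·cos45.0° = 158.4; c'Δl = 7.92; W sinα = 158.4
Slice 6: Δl = 1.6/cos60.3° = 3.229 m; N'_6 = 47·cos60.3° = 23.3; c'Δl = 6.46; W sinα = 40.8
Σc'Δl = 33.8 kN/m; ΣN' = 842.3 kN/m; ΣW sinα = 451.6 kN/m
Resisting = 33.8 + 842.3·tan27.7° = 33.8 + 442.2 = 476.0 kN/m
FS = 476.0 / 451.6 = 1.054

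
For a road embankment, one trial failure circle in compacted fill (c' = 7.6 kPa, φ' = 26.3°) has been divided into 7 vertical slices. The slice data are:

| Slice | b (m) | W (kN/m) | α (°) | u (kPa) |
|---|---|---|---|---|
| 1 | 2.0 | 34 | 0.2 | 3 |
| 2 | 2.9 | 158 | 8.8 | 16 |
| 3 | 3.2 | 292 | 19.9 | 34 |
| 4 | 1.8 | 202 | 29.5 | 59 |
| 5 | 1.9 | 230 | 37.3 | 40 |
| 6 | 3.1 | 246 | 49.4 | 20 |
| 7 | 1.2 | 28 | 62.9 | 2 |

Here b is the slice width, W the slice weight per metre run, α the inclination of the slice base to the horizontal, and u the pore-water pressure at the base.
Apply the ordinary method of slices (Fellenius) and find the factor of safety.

FS = 0.71

Ordinary method of slices: FS = Σ[c'·Δl_i + (W_i cosα_i − u_i·Δl_i)·tanφ'] / Σ W_i sinα_i, with Δl_i = b_i / cosα_i.
Slice 1: Δl = 2.0/cos0.2° = 2.000 m; N'_1 = 34·cos0.2° − 3·2.000 = 28.0; c'Δl = 15.20; W sinα = 0.1
Slice 2: Δl = 2.9/cos8.8° = 2.935 m; N'_2 = 158·cos8.8° − 16·2.935 = 109.2; c'Δl = 22.30; W sinα = 24.2
Slice 3: Δl = 3.2/cos19.9° = 3.403 m; N'_3 = 292·cos19.9° − 34·3.403 = 158.9; c'Δl = 25.86; W sinα = 99.4
Slice 4: Δl = 1.8/cos29.5° = 2.068 m; N'_4 = 202·cos29.5° − 59·2.068 = 53.8; c'Δl = 15.72; W sinα = 99.5
Slice 5: Δl = 1.9/cos37.3° = 2.389 m; N'_5 = 230·cos37.3° − 40·2.389 = 87.4; c'Δl = 18.15; W sinα = 139.4
Slice 6: Δl = 3.1/cos49.4° = 4.764 m; N'_6 = 246·cos49.4° − 20·4.764 = 64.8; c'Δl = 36.20; W sinα = 186.8
Slice 7: Δl = 1.2/cos62.9° = 2.634 m; N'_7 = 28·cos62.9° − 2·2.634 = 7.5; c'Δl = 20.02; W sinα = 24.9
Σc'Δl = 153.5 kN/m; ΣN' = 509.6 kN/m; ΣW sinα = 574.2 kN/m
Resisting = 153.5 + 509.6·tan26.3° = 153.5 + 251.8 = 405.3 kN/m
FS = 405.3 / 574.2 = 0.706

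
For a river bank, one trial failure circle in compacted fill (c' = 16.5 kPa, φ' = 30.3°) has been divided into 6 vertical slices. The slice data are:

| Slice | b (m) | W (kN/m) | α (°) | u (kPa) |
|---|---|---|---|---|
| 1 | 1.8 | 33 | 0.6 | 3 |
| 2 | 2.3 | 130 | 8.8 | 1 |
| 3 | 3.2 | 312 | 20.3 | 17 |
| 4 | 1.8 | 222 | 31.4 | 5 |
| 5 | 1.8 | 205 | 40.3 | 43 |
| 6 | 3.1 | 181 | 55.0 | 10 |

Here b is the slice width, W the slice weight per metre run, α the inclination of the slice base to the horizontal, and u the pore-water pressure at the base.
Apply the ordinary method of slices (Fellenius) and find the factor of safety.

FS = 1.30

Ordinary method of slices: FS = Σ[c'·Δl_i + (W_i cosα_i − u_i·Δl_i)·tanφ'] / Σ W_i sinα_i, with Δl_i = b_i / cosα_i.
Slice 1: Δl = 1.8/cos0.6° = 1.800 m; N'_1 = 33·cos0.6° − 3·1.800 = 27.6; c'Δl = 29.70; W sinα = 0.3
Slice 2: Δl = 2.3/cos8.8° = 2.327 m; N'_2 = 130·cos8.8° − 1·2.327 = 126.1; c'Δl = 38.40; W sinα = 19.9
Slice 3: Δl = 3.2/cos20.3° = 3.412 m; N'_3 = 312·cos20.3° − 17·3.412 = 234.6; c'Δl = 56.30; W sinα = 108.2
Slice 4: Δl = 1.8/cos31.4° = 2.109 m; N'_4 = 222·cos31.4° − 5·2.109 = 178.9; c'Δl = 34.80; W sinα = 115.7
Slice 5: Δl = 1.8/cos40.3° = 2.360 m; N'_5 = 205·cos40.3° − 43·2.360 = 54.9; c'Δl = 38.94; W sinα = 132.6
Slice 6: Δl = 3.1/cos55.0° = 5.405 m; N'_6 = 181·cos55.0° − 10·5.405 = 49.8; c'Δl = 89.18; W sinα = 148.3
Σc'Δl = 287.3 kN/m; ΣN' = 671.9 kN/m; ΣW sinα = 525.0 kN/m
Resisting = 287.3 + 671.9·tan30.3° = 287.3 + 392.6 = 680.0 kN/m
FS = 680.0 / 525.0 = 1.295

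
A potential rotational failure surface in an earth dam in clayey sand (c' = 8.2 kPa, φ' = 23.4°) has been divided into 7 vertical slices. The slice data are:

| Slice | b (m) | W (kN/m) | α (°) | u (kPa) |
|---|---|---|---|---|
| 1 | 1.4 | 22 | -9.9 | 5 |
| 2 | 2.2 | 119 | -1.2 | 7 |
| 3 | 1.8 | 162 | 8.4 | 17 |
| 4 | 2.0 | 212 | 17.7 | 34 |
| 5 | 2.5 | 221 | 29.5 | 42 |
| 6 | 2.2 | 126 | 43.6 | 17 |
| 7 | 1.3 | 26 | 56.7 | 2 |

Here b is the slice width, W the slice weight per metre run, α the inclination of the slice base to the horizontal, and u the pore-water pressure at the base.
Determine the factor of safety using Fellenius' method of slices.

Ordinary method of slices: FS = Σ[c'·Δl_i + (W_i cosα_i − u_i·Δl_i)·tanφ'] / Σ W_i sinα_i, with Δl_i = b_i / cosα_i.
Slice 1: Δl = 1.4/cos(-9.9°) = 1.421 m; N'_1 = 22·cos(-9.9°) − 5·1.421 = 14.6; c'Δl = 11.65; W sinα = -3.8
Slice 2: Δl = 2.2/cos(-1.2°) = 2.200 m; N'_2 = 119·cos(-1.2°) − 7·2.200 = 103.6; c'Δl = 18.04; W sinα = -2.5
Slice 3: Δl = 1.8/cos8.4° = 1.820 m; N'_3 = 162·cos8.4° − 17·1.820 = 129.3; c'Δl = 14.92; W sinα = 23.7
Slice 4: Δl = 2.0/cos17.7° = 2.099 m; N'_4 = 212·cos17.7° − 34·2.099 = 130.6; c'Δl = 17.21; W sinα = 64.5
Slice 5: Δl = 2.5/cos29.5° = 2.872 m; N'_5 = 221·cos29.5° − 42·2.872 = 71.7; c'Δl = 23.55; W sinα = 108.8
Slice 6: Δl = 2.2/cos43.6° = 3.038 m; N'_6 = 126·cos43.6° − 17·3.038 = 39.6; c'Δl = 24.91; W sinα = 86.9
Slice 7: Δl = 1.3/cos56.7° = 2.368 m; N'_7 = 26·cos56.7° − 2·2.368 = 9.5; c'Δl = 19.42; W sinα = 21.7
Σc'Δl = 129.7 kN/m; ΣN' = 498.9 kN/m; ΣW sinα = 299.3 kN/m
Resisting = 129.7 + 498.9·tan23.4° = 129.7 + 215.9 = 345.6 kN/m
FS = 345.6 / 299.3 = 1.155

FS = 1.15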